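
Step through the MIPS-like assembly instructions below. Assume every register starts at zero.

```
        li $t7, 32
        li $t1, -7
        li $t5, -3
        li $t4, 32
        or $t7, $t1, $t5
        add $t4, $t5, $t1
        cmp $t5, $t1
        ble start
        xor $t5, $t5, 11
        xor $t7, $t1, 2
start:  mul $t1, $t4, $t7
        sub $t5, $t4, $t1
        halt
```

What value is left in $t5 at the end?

-60

li $t7, 32 → $t7=32
li $t1, -7 → $t1=-7
li $t5, -3 → $t5=-3
li $t4, 32 → $t4=32
or $t7, $t1, $t5 → $t7=(-7)|(-3)=-3
add $t4, $t5, $t1 → $t4=(-3)+(-7)=-10
cmp $t5, $t1  (cmp -3,-7)
ble start: not taken
xor $t5, $t5, 11 → $t5=(-3)^11=-10
xor $t7, $t1, 2 → $t7=(-7)^2=-5
mul $t1, $t4, $t7 → $t1=(-10)*(-5)=50
sub $t5, $t4, $t1 → $t5=(-10)-50=-60
halt.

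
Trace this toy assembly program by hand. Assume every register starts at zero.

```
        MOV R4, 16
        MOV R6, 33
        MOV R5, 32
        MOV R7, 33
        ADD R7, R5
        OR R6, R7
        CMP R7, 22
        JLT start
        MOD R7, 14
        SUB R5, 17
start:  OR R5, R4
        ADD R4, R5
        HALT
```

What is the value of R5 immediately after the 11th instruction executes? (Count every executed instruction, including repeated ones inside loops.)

after MOV R4, 16: R4=16
after MOV R6, 33: R6=33
after MOV R5, 32: R5=32
after MOV R7, 33: R7=33
after ADD R7, R5: R7=33+32=65
after OR R6, R7: R6=33|65=97
CMP R7, 22  (cmp 65,22)
JLT start: not taken
after MOD R7, 14: R7=65%14=9
after SUB R5, 17: R5=32-17=15
after OR R5, R4: R5=15|16=31
After step 11: R5 = 31.

31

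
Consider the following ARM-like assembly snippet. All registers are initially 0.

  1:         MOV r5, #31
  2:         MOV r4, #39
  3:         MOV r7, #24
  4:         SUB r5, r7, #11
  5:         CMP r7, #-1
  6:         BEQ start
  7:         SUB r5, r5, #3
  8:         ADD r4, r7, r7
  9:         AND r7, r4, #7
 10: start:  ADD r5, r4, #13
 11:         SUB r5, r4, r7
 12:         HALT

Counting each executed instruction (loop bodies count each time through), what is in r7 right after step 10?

0

r5=31
r4=39
r7=24
r5=24-11=13
CMP r7, #-1  (cmp 24,-1)
BEQ start: not taken
r5=13-3=10
r4=24+24=48
r7=48&7=0
r5=48+13=61
After step 10: r7 = 0.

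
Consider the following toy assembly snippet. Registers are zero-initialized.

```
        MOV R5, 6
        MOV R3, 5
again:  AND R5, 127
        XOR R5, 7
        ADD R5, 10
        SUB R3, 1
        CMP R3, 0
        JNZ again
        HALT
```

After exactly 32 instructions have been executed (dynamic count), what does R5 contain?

after MOV R5, 6: R5=6
after MOV R3, 5: R3=5
after AND R5, 127: R5=6&127=6
after XOR R5, 7: R5=6^7=1
after ADD R5, 10: R5=1+10=11
after SUB R3, 1: R3=5-1=4
CMP R3, 0  (cmp 4,0)
JNZ again: taken
after AND R5, 127: R5=11&127=11
after XOR R5, 7: R5=11^7=12
after ADD R5, 10: R5=12+10=22
after SUB R3, 1: R3=4-1=3
CMP R3, 0  (cmp 3,0)
JNZ again: taken
after AND R5, 127: R5=22&127=22
after XOR R5, 7: R5=22^7=17
after ADD R5, 10: R5=17+10=27
after SUB R3, 1: R3=3-1=2
CMP R3, 0  (cmp 2,0)
JNZ again: taken
after AND R5, 127: R5=27&127=27
after XOR R5, 7: R5=27^7=28
after ADD R5, 10: R5=28+10=38
after SUB R3, 1: R3=2-1=1
CMP R3, 0  (cmp 1,0)
JNZ again: taken
after AND R5, 127: R5=38&127=38
after XOR R5, 7: R5=38^7=33
after ADD R5, 10: R5=33+10=43
after SUB R3, 1: R3=1-1=0
CMP R3, 0  (cmp 0,0)
JNZ again: not taken
After step 32: R5 = 43.

43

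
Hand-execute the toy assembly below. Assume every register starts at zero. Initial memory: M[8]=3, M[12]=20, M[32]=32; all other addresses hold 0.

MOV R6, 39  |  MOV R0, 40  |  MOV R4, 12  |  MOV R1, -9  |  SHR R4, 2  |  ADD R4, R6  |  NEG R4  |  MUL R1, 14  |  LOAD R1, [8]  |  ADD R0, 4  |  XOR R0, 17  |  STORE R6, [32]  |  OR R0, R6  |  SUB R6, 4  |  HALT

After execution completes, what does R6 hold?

MOV R6, 39 → R6=39
MOV R0, 40 → R0=40
MOV R4, 12 → R4=12
MOV R1, -9 → R1=-9
SHR R4, 2 → R4=12>>2=3
ADD R4, R6 → R4=3+39=42
NEG R4 → R4=-(42)=-42
MUL R1, 14 → R1=(-9)*14=-126
LOAD R1, [8] → R1=M[8]=3
ADD R0, 4 → R0=40+4=44
XOR R0, 17 → R0=44^17=61
STORE R6, [32] → M[32]=39
OR R0, R6 → R0=61|39=63
SUB R6, 4 → R6=39-4=35
halt.

35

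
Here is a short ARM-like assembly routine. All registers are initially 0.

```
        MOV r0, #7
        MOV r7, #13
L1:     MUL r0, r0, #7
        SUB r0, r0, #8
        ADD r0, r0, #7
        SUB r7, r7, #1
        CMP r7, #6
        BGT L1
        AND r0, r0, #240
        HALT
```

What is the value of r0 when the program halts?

after MOV r0, #7: r0=7
after MOV r7, #13: r7=13
after MUL r0, r0, #7: r0=7*7=49
after SUB r0, r0, #8: r0=49-8=41
after ADD r0, r0, #7: r0=41+7=48
after SUB r7, r7, #1: r7=13-1=12
CMP r7, #6  (cmp 12,6)
BGT L1: taken
after MUL r0, r0, #7: r0=48*7=336
after SUB r0, r0, #8: r0=336-8=328
after ADD r0, r0, #7: r0=328+7=335
after SUB r7, r7, #1: r7=12-1=11
CMP r7, #6  (cmp 11,6)
BGT L1: taken
after MUL r0, r0, #7: r0=335*7=2345
after SUB r0, r0, #8: r0=2345-8=2337
after ADD r0, r0, #7: r0=2337+7=2344
after SUB r7, r7, #1: r7=11-1=10
CMP r7, #6  (cmp 10,6)
BGT L1: taken
after MUL r0, r0, #7: r0=2344*7=16408
after SUB r0, r0, #8: r0=16408-8=16400
after ADD r0, r0, #7: r0=16400+7=16407
after SUB r7, r7, #1: r7=10-1=9
CMP r7, #6  (cmp 9,6)
BGT L1: taken
after MUL r0, r0, #7: r0=16407*7=114849
after SUB r0, r0, #8: r0=114849-8=114841
after ADD r0, r0, #7: r0=114841+7=114848
after SUB r7, r7, #1: r7=9-1=8
CMP r7, #6  (cmp 8,6)
BGT L1: taken
after MUL r0, r0, #7: r0=114848*7=803936
after SUB r0, r0, #8: r0=803936-8=803928
after ADD r0, r0, #7: r0=803928+7=803935
after SUB r7, r7, #1: r7=8-1=7
CMP r7, #6  (cmp 7,6)
BGT L1: taken
after MUL r0, r0, #7: r0=803935*7=5627545
after SUB r0, r0, #8: r0=5627545-8=5627537
after ADD r0, r0, #7: r0=5627537+7=5627544
after SUB r7, r7, #1: r7=7-1=6
CMP r7, #6  (cmp 6,6)
BGT L1: not taken
after AND r0, r0, #240: r0=5627544&240=144
halt.

144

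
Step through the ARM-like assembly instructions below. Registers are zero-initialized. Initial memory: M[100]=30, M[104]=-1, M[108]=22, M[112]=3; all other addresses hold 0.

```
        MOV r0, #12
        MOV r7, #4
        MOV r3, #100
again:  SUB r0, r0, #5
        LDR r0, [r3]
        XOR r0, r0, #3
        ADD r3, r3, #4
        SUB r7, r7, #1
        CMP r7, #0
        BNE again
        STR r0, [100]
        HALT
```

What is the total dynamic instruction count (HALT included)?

MOV r0, #12 → r0=12
MOV r7, #4 → r7=4
MOV r3, #100 → r3=100
SUB r0, r0, #5 → r0=12-5=7
LDR r0, [r3] → r0=M[100]=30
XOR r0, r0, #3 → r0=30^3=29
ADD r3, r3, #4 → r3=100+4=104
SUB r7, r7, #1 → r7=4-1=3
CMP r7, #0  (cmp 3,0)
BNE again: taken
SUB r0, r0, #5 → r0=29-5=24
LDR r0, [r3] → r0=M[104]=-1
XOR r0, r0, #3 → r0=(-1)^3=-4
ADD r3, r3, #4 → r3=104+4=108
SUB r7, r7, #1 → r7=3-1=2
CMP r7, #0  (cmp 2,0)
BNE again: taken
SUB r0, r0, #5 → r0=(-4)-5=-9
LDR r0, [r3] → r0=M[108]=22
XOR r0, r0, #3 → r0=22^3=21
ADD r3, r3, #4 → r3=108+4=112
SUB r7, r7, #1 → r7=2-1=1
CMP r7, #0  (cmp 1,0)
BNE again: taken
SUB r0, r0, #5 → r0=21-5=16
LDR r0, [r3] → r0=M[112]=3
XOR r0, r0, #3 → r0=3^3=0
ADD r3, r3, #4 → r3=112+4=116
SUB r7, r7, #1 → r7=1-1=0
CMP r7, #0  (cmp 0,0)
BNE again: not taken
STR r0, [100] → M[100]=0
halt.
Total executed instructions: 33.

33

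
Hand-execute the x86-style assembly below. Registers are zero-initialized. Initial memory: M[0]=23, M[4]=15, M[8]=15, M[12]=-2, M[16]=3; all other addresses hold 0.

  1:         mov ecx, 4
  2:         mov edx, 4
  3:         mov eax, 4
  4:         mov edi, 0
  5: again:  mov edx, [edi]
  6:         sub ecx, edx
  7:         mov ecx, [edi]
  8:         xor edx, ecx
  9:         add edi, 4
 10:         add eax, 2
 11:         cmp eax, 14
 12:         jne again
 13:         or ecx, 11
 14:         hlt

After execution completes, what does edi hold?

after mov ecx, 4: ecx=4
after mov edx, 4: edx=4
after mov eax, 4: eax=4
after mov edi, 0: edi=0
after mov edx, [edi]: edx=M[0]=23
after sub ecx, edx: ecx=4-23=-19
after mov ecx, [edi]: ecx=M[0]=23
after xor edx, ecx: edx=23^23=0
after add edi, 4: edi=0+4=4
after add eax, 2: eax=4+2=6
cmp eax, 14  (cmp 6,14)
jne again: taken
after mov edx, [edi]: edx=M[4]=15
after sub ecx, edx: ecx=23-15=8
after mov ecx, [edi]: ecx=M[4]=15
after xor edx, ecx: edx=15^15=0
after add edi, 4: edi=4+4=8
after add eax, 2: eax=6+2=8
cmp eax, 14  (cmp 8,14)
jne again: taken
after mov edx, [edi]: edx=M[8]=15
after sub ecx, edx: ecx=15-15=0
after mov ecx, [edi]: ecx=M[8]=15
after xor edx, ecx: edx=15^15=0
after add edi, 4: edi=8+4=12
after add eax, 2: eax=8+2=10
cmp eax, 14  (cmp 10,14)
jne again: taken
after mov edx, [edi]: edx=M[12]=-2
after sub ecx, edx: ecx=15-(-2)=17
after mov ecx, [edi]: ecx=M[12]=-2
after xor edx, ecx: edx=(-2)^(-2)=0
after add edi, 4: edi=12+4=16
after add eax, 2: eax=10+2=12
cmp eax, 14  (cmp 12,14)
jne again: taken
after mov edx, [edi]: edx=M[16]=3
after sub ecx, edx: ecx=(-2)-3=-5
after mov ecx, [edi]: ecx=M[16]=3
after xor edx, ecx: edx=3^3=0
after add edi, 4: edi=16+4=20
after add eax, 2: eax=12+2=14
cmp eax, 14  (cmp 14,14)
jne again: not taken
after or ecx, 11: ecx=3|11=11
halt.

20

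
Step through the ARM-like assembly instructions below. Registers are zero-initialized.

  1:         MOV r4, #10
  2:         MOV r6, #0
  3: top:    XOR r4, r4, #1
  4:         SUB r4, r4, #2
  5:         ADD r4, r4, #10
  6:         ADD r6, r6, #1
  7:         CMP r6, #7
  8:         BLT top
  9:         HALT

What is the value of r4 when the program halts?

r4=10
r6=0
r4=10^1=11
r4=11-2=9
r4=9+10=19
r6=0+1=1
CMP r6, #7  (cmp 1,7)
BLT top: taken
r4=19^1=18
r4=18-2=16
r4=16+10=26
r6=1+1=2
CMP r6, #7  (cmp 2,7)
BLT top: taken
r4=26^1=27
r4=27-2=25
r4=25+10=35
r6=2+1=3
CMP r6, #7  (cmp 3,7)
BLT top: taken
r4=35^1=34
r4=34-2=32
r4=32+10=42
r6=3+1=4
CMP r6, #7  (cmp 4,7)
BLT top: taken
r4=42^1=43
r4=43-2=41
r4=41+10=51
r6=4+1=5
CMP r6, #7  (cmp 5,7)
BLT top: taken
r4=51^1=50
r4=50-2=48
r4=48+10=58
r6=5+1=6
CMP r6, #7  (cmp 6,7)
BLT top: taken
r4=58^1=59
r4=59-2=57
r4=57+10=67
r6=6+1=7
CMP r6, #7  (cmp 7,7)
BLT top: not taken
halt.

67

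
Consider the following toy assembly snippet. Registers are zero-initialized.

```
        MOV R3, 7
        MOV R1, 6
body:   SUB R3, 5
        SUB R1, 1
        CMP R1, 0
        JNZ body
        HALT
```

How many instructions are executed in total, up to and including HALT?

27

after MOV R3, 7: R3=7
after MOV R1, 6: R1=6
after SUB R3, 5: R3=7-5=2
after SUB R1, 1: R1=6-1=5
CMP R1, 0  (cmp 5,0)
JNZ body: taken
after SUB R3, 5: R3=2-5=-3
after SUB R1, 1: R1=5-1=4
CMP R1, 0  (cmp 4,0)
JNZ body: taken
after SUB R3, 5: R3=(-3)-5=-8
after SUB R1, 1: R1=4-1=3
CMP R1, 0  (cmp 3,0)
JNZ body: taken
after SUB R3, 5: R3=(-8)-5=-13
after SUB R1, 1: R1=3-1=2
CMP R1, 0  (cmp 2,0)
JNZ body: taken
after SUB R3, 5: R3=(-13)-5=-18
after SUB R1, 1: R1=2-1=1
CMP R1, 0  (cmp 1,0)
JNZ body: taken
after SUB R3, 5: R3=(-18)-5=-23
after SUB R1, 1: R1=1-1=0
CMP R1, 0  (cmp 0,0)
JNZ body: not taken
halt.
Total executed instructions: 27.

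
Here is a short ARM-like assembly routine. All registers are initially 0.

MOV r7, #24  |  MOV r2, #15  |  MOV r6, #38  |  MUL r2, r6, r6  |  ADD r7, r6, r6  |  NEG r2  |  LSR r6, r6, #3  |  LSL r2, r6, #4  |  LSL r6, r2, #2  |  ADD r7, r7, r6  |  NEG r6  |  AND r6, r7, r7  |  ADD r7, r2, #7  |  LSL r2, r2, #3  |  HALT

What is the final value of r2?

512

after MOV r7, #24: r7=24
after MOV r2, #15: r2=15
after MOV r6, #38: r6=38
after MUL r2, r6, r6: r2=38*38=1444
after ADD r7, r6, r6: r7=38+38=76
after NEG r2: r2=-(1444)=-1444
after LSR r6, r6, #3: r6=38>>3=4
after LSL r2, r6, #4: r2=4<<4=64
after LSL r6, r2, #2: r6=64<<2=256
after ADD r7, r7, r6: r7=76+256=332
after NEG r6: r6=-(256)=-256
after AND r6, r7, r7: r6=332&332=332
after ADD r7, r2, #7: r7=64+7=71
after LSL r2, r2, #3: r2=64<<3=512
halt.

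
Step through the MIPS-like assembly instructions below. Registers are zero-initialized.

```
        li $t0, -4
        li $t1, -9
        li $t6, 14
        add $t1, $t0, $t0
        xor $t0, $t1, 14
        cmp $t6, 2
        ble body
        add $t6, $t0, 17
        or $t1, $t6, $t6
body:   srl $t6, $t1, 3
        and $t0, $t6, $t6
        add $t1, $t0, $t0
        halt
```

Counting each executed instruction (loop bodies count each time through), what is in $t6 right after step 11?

after li $t0, -4: $t0=-4
after li $t1, -9: $t1=-9
after li $t6, 14: $t6=14
after add $t1, $t0, $t0: $t1=(-4)+(-4)=-8
after xor $t0, $t1, 14: $t0=(-8)^14=-10
cmp $t6, 2  (cmp 14,2)
ble body: not taken
after add $t6, $t0, 17: $t6=(-10)+17=7
after or $t1, $t6, $t6: $t1=7|7=7
after srl $t6, $t1, 3: $t6=7>>3=0
after and $t0, $t6, $t6: $t0=0&0=0
After step 11: $t6 = 0.

0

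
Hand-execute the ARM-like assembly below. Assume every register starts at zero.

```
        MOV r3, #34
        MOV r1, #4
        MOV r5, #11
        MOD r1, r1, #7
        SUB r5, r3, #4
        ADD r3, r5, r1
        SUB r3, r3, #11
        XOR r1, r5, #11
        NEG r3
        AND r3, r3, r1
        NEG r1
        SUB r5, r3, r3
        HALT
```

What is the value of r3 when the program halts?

1

MOV r3, #34 → r3=34
MOV r1, #4 → r1=4
MOV r5, #11 → r5=11
MOD r1, r1, #7 → r1=4%7=4
SUB r5, r3, #4 → r5=34-4=30
ADD r3, r5, r1 → r3=30+4=34
SUB r3, r3, #11 → r3=34-11=23
XOR r1, r5, #11 → r1=30^11=21
NEG r3 → r3=-(23)=-23
AND r3, r3, r1 → r3=(-23)&21=1
NEG r1 → r1=-(21)=-21
SUB r5, r3, r3 → r5=1-1=0
halt.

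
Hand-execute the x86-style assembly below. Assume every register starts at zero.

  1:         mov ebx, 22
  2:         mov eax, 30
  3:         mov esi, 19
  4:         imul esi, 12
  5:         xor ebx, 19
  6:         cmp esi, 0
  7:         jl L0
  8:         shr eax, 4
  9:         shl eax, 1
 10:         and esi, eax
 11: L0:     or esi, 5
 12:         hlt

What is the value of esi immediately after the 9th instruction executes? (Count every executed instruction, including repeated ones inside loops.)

228

ebx=22
eax=30
esi=19
esi=19*12=228
ebx=22^19=5
cmp esi, 0  (cmp 228,0)
jl L0: not taken
eax=30>>4=1
eax=1<<1=2
After step 9: esi = 228.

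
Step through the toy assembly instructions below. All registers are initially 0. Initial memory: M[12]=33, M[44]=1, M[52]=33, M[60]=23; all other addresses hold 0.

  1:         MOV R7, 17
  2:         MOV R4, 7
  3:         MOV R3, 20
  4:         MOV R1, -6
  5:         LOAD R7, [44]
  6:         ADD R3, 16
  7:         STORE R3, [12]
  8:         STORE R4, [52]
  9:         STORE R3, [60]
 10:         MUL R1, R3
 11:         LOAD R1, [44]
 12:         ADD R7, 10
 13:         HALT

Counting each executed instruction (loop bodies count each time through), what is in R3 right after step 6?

R7=17
R4=7
R3=20
R1=-6
R7=M[44]=1
R3=20+16=36
After step 6: R3 = 36.

36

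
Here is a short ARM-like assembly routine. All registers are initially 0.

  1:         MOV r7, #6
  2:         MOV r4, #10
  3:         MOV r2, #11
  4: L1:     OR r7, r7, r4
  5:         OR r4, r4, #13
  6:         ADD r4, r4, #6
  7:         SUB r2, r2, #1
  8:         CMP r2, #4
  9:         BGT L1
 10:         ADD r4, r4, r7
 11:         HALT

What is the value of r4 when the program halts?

r7=6
r4=10
r2=11
r7=6|10=14
r4=10|13=15
r4=15+6=21
r2=11-1=10
CMP r2, #4  (cmp 10,4)
BGT L1: taken
r7=14|21=31
r4=21|13=29
r4=29+6=35
r2=10-1=9
CMP r2, #4  (cmp 9,4)
BGT L1: taken
r7=31|35=63
r4=35|13=47
r4=47+6=53
r2=9-1=8
CMP r2, #4  (cmp 8,4)
BGT L1: taken
r7=63|53=63
r4=53|13=61
r4=61+6=67
r2=8-1=7
CMP r2, #4  (cmp 7,4)
BGT L1: taken
r7=63|67=127
r4=67|13=79
r4=79+6=85
r2=7-1=6
CMP r2, #4  (cmp 6,4)
BGT L1: taken
r7=127|85=127
r4=85|13=93
r4=93+6=99
r2=6-1=5
CMP r2, #4  (cmp 5,4)
BGT L1: taken
r7=127|99=127
r4=99|13=111
r4=111+6=117
r2=5-1=4
CMP r2, #4  (cmp 4,4)
BGT L1: not taken
r4=117+127=244
halt.

244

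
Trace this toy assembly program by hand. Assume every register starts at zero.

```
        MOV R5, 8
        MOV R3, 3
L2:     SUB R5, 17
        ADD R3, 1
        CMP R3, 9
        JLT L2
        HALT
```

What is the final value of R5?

R5=8
R3=3
R5=8-17=-9
R3=3+1=4
CMP R3, 9  (cmp 4,9)
JLT L2: taken
R5=(-9)-17=-26
R3=4+1=5
CMP R3, 9  (cmp 5,9)
JLT L2: taken
R5=(-26)-17=-43
R3=5+1=6
CMP R3, 9  (cmp 6,9)
JLT L2: taken
R5=(-43)-17=-60
R3=6+1=7
CMP R3, 9  (cmp 7,9)
JLT L2: taken
R5=(-60)-17=-77
R3=7+1=8
CMP R3, 9  (cmp 8,9)
JLT L2: taken
R5=(-77)-17=-94
R3=8+1=9
CMP R3, 9  (cmp 9,9)
JLT L2: not taken
halt.

-94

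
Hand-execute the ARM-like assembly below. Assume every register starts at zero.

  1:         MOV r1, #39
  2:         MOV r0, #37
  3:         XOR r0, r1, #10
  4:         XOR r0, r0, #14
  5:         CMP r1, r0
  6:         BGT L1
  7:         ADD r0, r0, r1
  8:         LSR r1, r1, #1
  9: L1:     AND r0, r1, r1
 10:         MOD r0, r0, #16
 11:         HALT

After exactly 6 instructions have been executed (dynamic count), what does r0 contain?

MOV r1, #39 → r1=39
MOV r0, #37 → r0=37
XOR r0, r1, #10 → r0=39^10=45
XOR r0, r0, #14 → r0=45^14=35
CMP r1, r0  (cmp 39,35)
BGT L1: taken
After step 6: r0 = 35.

35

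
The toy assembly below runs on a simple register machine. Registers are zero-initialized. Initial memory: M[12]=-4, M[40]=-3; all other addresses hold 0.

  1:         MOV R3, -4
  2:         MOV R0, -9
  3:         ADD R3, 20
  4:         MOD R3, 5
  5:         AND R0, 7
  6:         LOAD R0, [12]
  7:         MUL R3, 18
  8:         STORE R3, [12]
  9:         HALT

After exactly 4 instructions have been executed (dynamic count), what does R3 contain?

1

R3=-4
R0=-9
R3=(-4)+20=16
R3=16%5=1
After step 4: R3 = 1.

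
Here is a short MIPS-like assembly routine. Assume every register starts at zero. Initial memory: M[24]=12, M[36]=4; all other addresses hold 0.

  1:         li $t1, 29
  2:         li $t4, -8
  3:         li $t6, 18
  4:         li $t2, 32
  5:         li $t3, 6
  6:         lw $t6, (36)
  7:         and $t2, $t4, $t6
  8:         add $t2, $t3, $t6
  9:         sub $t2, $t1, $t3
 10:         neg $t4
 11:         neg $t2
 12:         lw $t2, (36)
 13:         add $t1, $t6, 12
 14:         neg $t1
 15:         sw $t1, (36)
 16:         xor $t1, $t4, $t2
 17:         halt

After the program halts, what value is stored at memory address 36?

li $t1, 29 → $t1=29
li $t4, -8 → $t4=-8
li $t6, 18 → $t6=18
li $t2, 32 → $t2=32
li $t3, 6 → $t3=6
lw $t6, (36) → $t6=M[36]=4
and $t2, $t4, $t6 → $t2=(-8)&4=0
add $t2, $t3, $t6 → $t2=6+4=10
sub $t2, $t1, $t3 → $t2=29-6=23
neg $t4 → $t4=-(-8)=8
neg $t2 → $t2=-(23)=-23
lw $t2, (36) → $t2=M[36]=4
add $t1, $t6, 12 → $t1=4+12=16
neg $t1 → $t1=-(16)=-16
sw $t1, (36) → M[36]=-16
xor $t1, $t4, $t2 → $t1=8^4=12
halt.

-16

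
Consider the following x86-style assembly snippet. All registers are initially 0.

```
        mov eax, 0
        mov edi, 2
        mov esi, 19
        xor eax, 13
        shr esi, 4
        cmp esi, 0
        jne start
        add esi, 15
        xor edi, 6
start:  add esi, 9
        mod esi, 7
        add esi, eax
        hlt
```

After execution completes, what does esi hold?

16

after mov eax, 0: eax=0
after mov edi, 2: edi=2
after mov esi, 19: esi=19
after xor eax, 13: eax=0^13=13
after shr esi, 4: esi=19>>4=1
cmp esi, 0  (cmp 1,0)
jne start: taken
after add esi, 9: esi=1+9=10
after mod esi, 7: esi=10%7=3
after add esi, eax: esi=3+13=16
halt.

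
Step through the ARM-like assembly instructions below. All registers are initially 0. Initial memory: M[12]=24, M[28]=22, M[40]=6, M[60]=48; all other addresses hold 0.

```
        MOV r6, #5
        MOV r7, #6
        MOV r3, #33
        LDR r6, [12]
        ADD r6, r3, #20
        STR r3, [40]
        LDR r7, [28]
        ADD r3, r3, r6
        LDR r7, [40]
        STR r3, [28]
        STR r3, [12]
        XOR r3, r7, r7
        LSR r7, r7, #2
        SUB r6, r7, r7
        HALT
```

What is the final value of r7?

after MOV r6, #5: r6=5
after MOV r7, #6: r7=6
after MOV r3, #33: r3=33
after LDR r6, [12]: r6=M[12]=24
after ADD r6, r3, #20: r6=33+20=53
STR r3, [40] → M[40]=33
after LDR r7, [28]: r7=M[28]=22
after ADD r3, r3, r6: r3=33+53=86
after LDR r7, [40]: r7=M[40]=33
STR r3, [28] → M[28]=86
STR r3, [12] → M[12]=86
after XOR r3, r7, r7: r3=33^33=0
after LSR r7, r7, #2: r7=33>>2=8
after SUB r6, r7, r7: r6=8-8=0
halt.

8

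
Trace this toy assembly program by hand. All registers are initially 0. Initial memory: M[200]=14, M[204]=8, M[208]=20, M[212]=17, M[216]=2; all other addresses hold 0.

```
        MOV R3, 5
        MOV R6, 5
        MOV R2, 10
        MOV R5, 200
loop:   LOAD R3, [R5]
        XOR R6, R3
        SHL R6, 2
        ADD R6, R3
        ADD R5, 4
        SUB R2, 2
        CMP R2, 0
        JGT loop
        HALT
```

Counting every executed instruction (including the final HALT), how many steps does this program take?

45

R3=5
R6=5
R2=10
R5=200
R3=M[200]=14
R6=5^14=11
R6=11<<2=44
R6=44+14=58
R5=200+4=204
R2=10-2=8
CMP R2, 0  (cmp 8,0)
JGT loop: taken
R3=M[204]=8
R6=58^8=50
R6=50<<2=200
R6=200+8=208
R5=204+4=208
R2=8-2=6
CMP R2, 0  (cmp 6,0)
JGT loop: taken
R3=M[208]=20
R6=208^20=196
R6=196<<2=784
R6=784+20=804
R5=208+4=212
R2=6-2=4
CMP R2, 0  (cmp 4,0)
JGT loop: taken
R3=M[212]=17
R6=804^17=821
R6=821<<2=3284
R6=3284+17=3301
R5=212+4=216
R2=4-2=2
CMP R2, 0  (cmp 2,0)
JGT loop: taken
R3=M[216]=2
R6=3301^2=3303
R6=3303<<2=13212
R6=13212+2=13214
R5=216+4=220
R2=2-2=0
CMP R2, 0  (cmp 0,0)
JGT loop: not taken
halt.
Total executed instructions: 45.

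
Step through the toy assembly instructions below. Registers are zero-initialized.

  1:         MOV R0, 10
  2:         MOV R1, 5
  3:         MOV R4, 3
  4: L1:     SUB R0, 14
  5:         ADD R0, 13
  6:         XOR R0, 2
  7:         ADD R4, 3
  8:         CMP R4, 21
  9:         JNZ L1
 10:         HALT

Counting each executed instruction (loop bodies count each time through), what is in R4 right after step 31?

18

R0=10
R1=5
R4=3
R0=10-14=-4
R0=(-4)+13=9
R0=9^2=11
R4=3+3=6
CMP R4, 21  (cmp 6,21)
JNZ L1: taken
R0=11-14=-3
R0=(-3)+13=10
R0=10^2=8
R4=6+3=9
CMP R4, 21  (cmp 9,21)
JNZ L1: taken
R0=8-14=-6
R0=(-6)+13=7
R0=7^2=5
R4=9+3=12
CMP R4, 21  (cmp 12,21)
JNZ L1: taken
R0=5-14=-9
R0=(-9)+13=4
R0=4^2=6
R4=12+3=15
CMP R4, 21  (cmp 15,21)
JNZ L1: taken
R0=6-14=-8
R0=(-8)+13=5
R0=5^2=7
R4=15+3=18
After step 31: R4 = 18.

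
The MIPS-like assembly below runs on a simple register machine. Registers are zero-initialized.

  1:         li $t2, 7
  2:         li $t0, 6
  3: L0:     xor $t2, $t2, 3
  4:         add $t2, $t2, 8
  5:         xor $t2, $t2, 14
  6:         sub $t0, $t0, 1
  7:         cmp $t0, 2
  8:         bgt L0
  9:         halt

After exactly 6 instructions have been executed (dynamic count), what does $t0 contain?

5

$t2=7
$t0=6
$t2=7^3=4
$t2=4+8=12
$t2=12^14=2
$t0=6-1=5
After step 6: $t0 = 5.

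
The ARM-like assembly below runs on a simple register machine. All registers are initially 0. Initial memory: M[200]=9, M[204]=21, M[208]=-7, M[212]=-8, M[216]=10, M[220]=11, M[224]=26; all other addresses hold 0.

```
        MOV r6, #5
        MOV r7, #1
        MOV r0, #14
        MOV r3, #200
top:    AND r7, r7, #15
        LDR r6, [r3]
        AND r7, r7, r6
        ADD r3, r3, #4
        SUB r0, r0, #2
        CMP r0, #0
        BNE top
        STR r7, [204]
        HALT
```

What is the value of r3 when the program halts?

228

MOV r6, #5 → r6=5
MOV r7, #1 → r7=1
MOV r0, #14 → r0=14
MOV r3, #200 → r3=200
AND r7, r7, #15 → r7=1&15=1
LDR r6, [r3] → r6=M[200]=9
AND r7, r7, r6 → r7=1&9=1
ADD r3, r3, #4 → r3=200+4=204
SUB r0, r0, #2 → r0=14-2=12
CMP r0, #0  (cmp 12,0)
BNE top: taken
AND r7, r7, #15 → r7=1&15=1
LDR r6, [r3] → r6=M[204]=21
AND r7, r7, r6 → r7=1&21=1
ADD r3, r3, #4 → r3=204+4=208
SUB r0, r0, #2 → r0=12-2=10
CMP r0, #0  (cmp 10,0)
BNE top: taken
AND r7, r7, #15 → r7=1&15=1
LDR r6, [r3] → r6=M[208]=-7
AND r7, r7, r6 → r7=1&(-7)=1
ADD r3, r3, #4 → r3=208+4=212
SUB r0, r0, #2 → r0=10-2=8
CMP r0, #0  (cmp 8,0)
BNE top: taken
AND r7, r7, #15 → r7=1&15=1
LDR r6, [r3] → r6=M[212]=-8
AND r7, r7, r6 → r7=1&(-8)=0
ADD r3, r3, #4 → r3=212+4=216
SUB r0, r0, #2 → r0=8-2=6
CMP r0, #0  (cmp 6,0)
BNE top: taken
AND r7, r7, #15 → r7=0&15=0
LDR r6, [r3] → r6=M[216]=10
AND r7, r7, r6 → r7=0&10=0
ADD r3, r3, #4 → r3=216+4=220
SUB r0, r0, #2 → r0=6-2=4
CMP r0, #0  (cmp 4,0)
BNE top: taken
AND r7, r7, #15 → r7=0&15=0
LDR r6, [r3] → r6=M[220]=11
AND r7, r7, r6 → r7=0&11=0
ADD r3, r3, #4 → r3=220+4=224
SUB r0, r0, #2 → r0=4-2=2
CMP r0, #0  (cmp 2,0)
BNE top: taken
AND r7, r7, #15 → r7=0&15=0
LDR r6, [r3] → r6=M[224]=26
AND r7, r7, r6 → r7=0&26=0
ADD r3, r3, #4 → r3=224+4=228
SUB r0, r0, #2 → r0=2-2=0
CMP r0, #0  (cmp 0,0)
BNE top: not taken
STR r7, [204] → M[204]=0
halt.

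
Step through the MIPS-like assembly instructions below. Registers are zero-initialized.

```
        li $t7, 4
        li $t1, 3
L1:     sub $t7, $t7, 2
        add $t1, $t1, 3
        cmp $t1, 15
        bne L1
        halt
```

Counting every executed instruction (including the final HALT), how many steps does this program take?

$t7=4
$t1=3
$t7=4-2=2
$t1=3+3=6
cmp $t1, 15  (cmp 6,15)
bne L1: taken
$t7=2-2=0
$t1=6+3=9
cmp $t1, 15  (cmp 9,15)
bne L1: taken
$t7=0-2=-2
$t1=9+3=12
cmp $t1, 15  (cmp 12,15)
bne L1: taken
$t7=(-2)-2=-4
$t1=12+3=15
cmp $t1, 15  (cmp 15,15)
bne L1: not taken
halt.
Total executed instructions: 19.

19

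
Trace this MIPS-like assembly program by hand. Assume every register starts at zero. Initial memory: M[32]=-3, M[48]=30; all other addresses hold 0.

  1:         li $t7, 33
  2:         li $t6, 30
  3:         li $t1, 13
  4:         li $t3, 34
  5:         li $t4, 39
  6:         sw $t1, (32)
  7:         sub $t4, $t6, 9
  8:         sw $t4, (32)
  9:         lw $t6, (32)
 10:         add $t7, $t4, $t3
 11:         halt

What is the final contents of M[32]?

21

$t7=33
$t6=30
$t1=13
$t3=34
$t4=39
sw $t1, (32) → M[32]=13
$t4=30-9=21
sw $t4, (32) → M[32]=21
$t6=M[32]=21
$t7=21+34=55
halt.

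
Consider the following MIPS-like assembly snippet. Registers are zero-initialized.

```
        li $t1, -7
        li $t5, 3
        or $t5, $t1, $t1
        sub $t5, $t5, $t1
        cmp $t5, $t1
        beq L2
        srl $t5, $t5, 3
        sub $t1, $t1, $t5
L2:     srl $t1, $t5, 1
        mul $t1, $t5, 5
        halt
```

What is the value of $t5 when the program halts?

after li $t1, -7: $t1=-7
after li $t5, 3: $t5=3
after or $t5, $t1, $t1: $t5=(-7)|(-7)=-7
after sub $t5, $t5, $t1: $t5=(-7)-(-7)=0
cmp $t5, $t1  (cmp 0,-7)
beq L2: not taken
after srl $t5, $t5, 3: $t5=0>>3=0
after sub $t1, $t1, $t5: $t1=(-7)-0=-7
after srl $t1, $t5, 1: $t1=0>>1=0
after mul $t1, $t5, 5: $t1=0*5=0
halt.

0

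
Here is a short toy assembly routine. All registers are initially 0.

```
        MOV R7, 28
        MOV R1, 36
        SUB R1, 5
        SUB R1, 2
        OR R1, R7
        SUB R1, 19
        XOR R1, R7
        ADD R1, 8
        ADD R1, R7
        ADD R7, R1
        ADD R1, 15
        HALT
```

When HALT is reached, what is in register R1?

73

after MOV R7, 28: R7=28
after MOV R1, 36: R1=36
after SUB R1, 5: R1=36-5=31
after SUB R1, 2: R1=31-2=29
after OR R1, R7: R1=29|28=29
after SUB R1, 19: R1=29-19=10
after XOR R1, R7: R1=10^28=22
after ADD R1, 8: R1=22+8=30
after ADD R1, R7: R1=30+28=58
after ADD R7, R1: R7=28+58=86
after ADD R1, 15: R1=58+15=73
halt.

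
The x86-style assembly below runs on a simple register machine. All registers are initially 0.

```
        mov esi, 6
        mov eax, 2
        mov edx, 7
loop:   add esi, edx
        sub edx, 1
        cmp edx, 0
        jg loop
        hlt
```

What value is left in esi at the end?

esi=6
eax=2
edx=7
esi=6+7=13
edx=7-1=6
cmp edx, 0  (cmp 6,0)
jg loop: taken
esi=13+6=19
edx=6-1=5
cmp edx, 0  (cmp 5,0)
jg loop: taken
esi=19+5=24
edx=5-1=4
cmp edx, 0  (cmp 4,0)
jg loop: taken
esi=24+4=28
edx=4-1=3
cmp edx, 0  (cmp 3,0)
jg loop: taken
esi=28+3=31
edx=3-1=2
cmp edx, 0  (cmp 2,0)
jg loop: taken
esi=31+2=33
edx=2-1=1
cmp edx, 0  (cmp 1,0)
jg loop: taken
esi=33+1=34
edx=1-1=0
cmp edx, 0  (cmp 0,0)
jg loop: not taken
halt.

34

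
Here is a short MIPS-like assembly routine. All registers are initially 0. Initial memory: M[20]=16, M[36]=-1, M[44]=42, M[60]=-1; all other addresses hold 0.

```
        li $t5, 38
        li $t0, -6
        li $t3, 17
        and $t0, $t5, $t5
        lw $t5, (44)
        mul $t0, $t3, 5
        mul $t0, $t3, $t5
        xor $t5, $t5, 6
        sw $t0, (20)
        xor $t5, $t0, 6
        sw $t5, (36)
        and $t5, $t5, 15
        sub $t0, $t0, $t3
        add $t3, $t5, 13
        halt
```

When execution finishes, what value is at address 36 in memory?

$t5=38
$t0=-6
$t3=17
$t0=38&38=38
$t5=M[44]=42
$t0=17*5=85
$t0=17*42=714
$t5=42^6=44
sw $t0, (20) → M[20]=714
$t5=714^6=716
sw $t5, (36) → M[36]=716
$t5=716&15=12
$t0=714-17=697
$t3=12+13=25
halt.

716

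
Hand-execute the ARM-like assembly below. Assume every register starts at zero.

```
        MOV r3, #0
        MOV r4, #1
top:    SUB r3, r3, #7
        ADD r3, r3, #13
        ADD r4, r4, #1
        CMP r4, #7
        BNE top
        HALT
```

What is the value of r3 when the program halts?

r3=0
r4=1
r3=0-7=-7
r3=(-7)+13=6
r4=1+1=2
CMP r4, #7  (cmp 2,7)
BNE top: taken
r3=6-7=-1
r3=(-1)+13=12
r4=2+1=3
CMP r4, #7  (cmp 3,7)
BNE top: taken
r3=12-7=5
r3=5+13=18
r4=3+1=4
CMP r4, #7  (cmp 4,7)
BNE top: taken
r3=18-7=11
r3=11+13=24
r4=4+1=5
CMP r4, #7  (cmp 5,7)
BNE top: taken
r3=24-7=17
r3=17+13=30
r4=5+1=6
CMP r4, #7  (cmp 6,7)
BNE top: taken
r3=30-7=23
r3=23+13=36
r4=6+1=7
CMP r4, #7  (cmp 7,7)
BNE top: not taken
halt.

36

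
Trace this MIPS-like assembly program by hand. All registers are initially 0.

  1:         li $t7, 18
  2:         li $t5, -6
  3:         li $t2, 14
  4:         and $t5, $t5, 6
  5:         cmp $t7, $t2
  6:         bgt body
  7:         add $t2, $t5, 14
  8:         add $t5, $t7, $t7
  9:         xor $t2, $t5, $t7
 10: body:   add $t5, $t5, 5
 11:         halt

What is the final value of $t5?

7

after li $t7, 18: $t7=18
after li $t5, -6: $t5=-6
after li $t2, 14: $t2=14
after and $t5, $t5, 6: $t5=(-6)&6=2
cmp $t7, $t2  (cmp 18,14)
bgt body: taken
after add $t5, $t5, 5: $t5=2+5=7
halt.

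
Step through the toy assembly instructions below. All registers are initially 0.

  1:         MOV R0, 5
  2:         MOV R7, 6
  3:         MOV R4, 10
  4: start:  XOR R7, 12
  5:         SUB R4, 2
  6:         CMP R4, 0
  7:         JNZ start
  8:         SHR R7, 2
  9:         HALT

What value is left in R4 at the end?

0

after MOV R0, 5: R0=5
after MOV R7, 6: R7=6
after MOV R4, 10: R4=10
after XOR R7, 12: R7=6^12=10
after SUB R4, 2: R4=10-2=8
CMP R4, 0  (cmp 8,0)
JNZ start: taken
after XOR R7, 12: R7=10^12=6
after SUB R4, 2: R4=8-2=6
CMP R4, 0  (cmp 6,0)
JNZ start: taken
after XOR R7, 12: R7=6^12=10
after SUB R4, 2: R4=6-2=4
CMP R4, 0  (cmp 4,0)
JNZ start: taken
after XOR R7, 12: R7=10^12=6
after SUB R4, 2: R4=4-2=2
CMP R4, 0  (cmp 2,0)
JNZ start: taken
after XOR R7, 12: R7=6^12=10
after SUB R4, 2: R4=2-2=0
CMP R4, 0  (cmp 0,0)
JNZ start: not taken
after SHR R7, 2: R7=10>>2=2
halt.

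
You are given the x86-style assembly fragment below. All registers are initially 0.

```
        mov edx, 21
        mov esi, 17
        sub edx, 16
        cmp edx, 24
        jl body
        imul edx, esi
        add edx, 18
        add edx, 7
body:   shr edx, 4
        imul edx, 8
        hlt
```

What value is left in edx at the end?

0

mov edx, 21 → edx=21
mov esi, 17 → esi=17
sub edx, 16 → edx=21-16=5
cmp edx, 24  (cmp 5,24)
jl body: taken
shr edx, 4 → edx=5>>4=0
imul edx, 8 → edx=0*8=0
halt.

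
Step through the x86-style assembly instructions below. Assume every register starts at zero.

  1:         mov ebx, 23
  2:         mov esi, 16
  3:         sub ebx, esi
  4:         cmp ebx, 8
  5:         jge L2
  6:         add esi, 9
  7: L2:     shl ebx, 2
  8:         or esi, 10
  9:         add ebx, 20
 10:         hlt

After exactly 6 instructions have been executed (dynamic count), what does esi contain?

after mov ebx, 23: ebx=23
after mov esi, 16: esi=16
after sub ebx, esi: ebx=23-16=7
cmp ebx, 8  (cmp 7,8)
jge L2: not taken
after add esi, 9: esi=16+9=25
After step 6: esi = 25.

25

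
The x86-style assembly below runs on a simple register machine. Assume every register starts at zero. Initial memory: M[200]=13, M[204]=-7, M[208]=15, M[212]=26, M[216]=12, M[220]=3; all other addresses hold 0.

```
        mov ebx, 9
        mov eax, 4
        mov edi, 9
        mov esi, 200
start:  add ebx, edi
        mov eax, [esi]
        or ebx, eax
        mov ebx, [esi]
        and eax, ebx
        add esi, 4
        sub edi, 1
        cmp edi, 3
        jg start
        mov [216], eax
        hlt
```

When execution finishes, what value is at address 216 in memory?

ebx=9
eax=4
edi=9
esi=200
ebx=9+9=18
eax=M[200]=13
ebx=18|13=31
ebx=M[200]=13
eax=13&13=13
esi=200+4=204
edi=9-1=8
cmp edi, 3  (cmp 8,3)
jg start: taken
ebx=13+8=21
eax=M[204]=-7
ebx=21|(-7)=-3
ebx=M[204]=-7
eax=(-7)&(-7)=-7
esi=204+4=208
edi=8-1=7
cmp edi, 3  (cmp 7,3)
jg start: taken
ebx=(-7)+7=0
eax=M[208]=15
ebx=0|15=15
ebx=M[208]=15
eax=15&15=15
esi=208+4=212
edi=7-1=6
cmp edi, 3  (cmp 6,3)
jg start: taken
ebx=15+6=21
eax=M[212]=26
ebx=21|26=31
ebx=M[212]=26
eax=26&26=26
esi=212+4=216
edi=6-1=5
cmp edi, 3  (cmp 5,3)
jg start: taken
ebx=26+5=31
eax=M[216]=12
ebx=31|12=31
ebx=M[216]=12
eax=12&12=12
esi=216+4=220
edi=5-1=4
cmp edi, 3  (cmp 4,3)
jg start: taken
ebx=12+4=16
eax=M[220]=3
ebx=16|3=19
ebx=M[220]=3
eax=3&3=3
esi=220+4=224
edi=4-1=3
cmp edi, 3  (cmp 3,3)
jg start: not taken
mov [216], eax → M[216]=3
halt.

3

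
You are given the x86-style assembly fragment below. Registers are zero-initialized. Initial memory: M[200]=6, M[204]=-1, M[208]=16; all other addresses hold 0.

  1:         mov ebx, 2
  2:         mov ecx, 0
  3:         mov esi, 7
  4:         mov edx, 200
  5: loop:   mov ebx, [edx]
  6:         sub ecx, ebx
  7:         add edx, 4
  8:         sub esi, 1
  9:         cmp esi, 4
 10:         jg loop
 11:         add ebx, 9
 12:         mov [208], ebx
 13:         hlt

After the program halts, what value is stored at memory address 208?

25

mov ebx, 2 → ebx=2
mov ecx, 0 → ecx=0
mov esi, 7 → esi=7
mov edx, 200 → edx=200
mov ebx, [edx] → ebx=M[200]=6
sub ecx, ebx → ecx=0-6=-6
add edx, 4 → edx=200+4=204
sub esi, 1 → esi=7-1=6
cmp esi, 4  (cmp 6,4)
jg loop: taken
mov ebx, [edx] → ebx=M[204]=-1
sub ecx, ebx → ecx=(-6)-(-1)=-5
add edx, 4 → edx=204+4=208
sub esi, 1 → esi=6-1=5
cmp esi, 4  (cmp 5,4)
jg loop: taken
mov ebx, [edx] → ebx=M[208]=16
sub ecx, ebx → ecx=(-5)-16=-21
add edx, 4 → edx=208+4=212
sub esi, 1 → esi=5-1=4
cmp esi, 4  (cmp 4,4)
jg loop: not taken
add ebx, 9 → ebx=16+9=25
mov [208], ebx → M[208]=25
halt.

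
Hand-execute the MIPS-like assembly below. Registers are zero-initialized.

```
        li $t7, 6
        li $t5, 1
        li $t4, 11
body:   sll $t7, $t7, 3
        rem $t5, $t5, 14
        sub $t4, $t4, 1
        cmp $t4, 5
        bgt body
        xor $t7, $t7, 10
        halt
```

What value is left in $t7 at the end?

$t7=6
$t5=1
$t4=11
$t7=6<<3=48
$t5=1%14=1
$t4=11-1=10
cmp $t4, 5  (cmp 10,5)
bgt body: taken
$t7=48<<3=384
$t5=1%14=1
$t4=10-1=9
cmp $t4, 5  (cmp 9,5)
bgt body: taken
$t7=384<<3=3072
$t5=1%14=1
$t4=9-1=8
cmp $t4, 5  (cmp 8,5)
bgt body: taken
$t7=3072<<3=24576
$t5=1%14=1
$t4=8-1=7
cmp $t4, 5  (cmp 7,5)
bgt body: taken
$t7=24576<<3=196608
$t5=1%14=1
$t4=7-1=6
cmp $t4, 5  (cmp 6,5)
bgt body: taken
$t7=196608<<3=1572864
$t5=1%14=1
$t4=6-1=5
cmp $t4, 5  (cmp 5,5)
bgt body: not taken
$t7=1572864^10=1572874
halt.

1572874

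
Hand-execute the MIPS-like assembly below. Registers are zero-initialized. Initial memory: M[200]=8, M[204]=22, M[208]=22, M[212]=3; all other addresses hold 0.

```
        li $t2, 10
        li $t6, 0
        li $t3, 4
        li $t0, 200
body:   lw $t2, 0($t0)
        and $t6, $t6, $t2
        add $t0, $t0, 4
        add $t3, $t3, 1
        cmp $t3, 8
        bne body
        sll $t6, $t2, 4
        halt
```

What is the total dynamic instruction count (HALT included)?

li $t2, 10 → $t2=10
li $t6, 0 → $t6=0
li $t3, 4 → $t3=4
li $t0, 200 → $t0=200
lw $t2, 0($t0) → $t2=M[200]=8
and $t6, $t6, $t2 → $t6=0&8=0
add $t0, $t0, 4 → $t0=200+4=204
add $t3, $t3, 1 → $t3=4+1=5
cmp $t3, 8  (cmp 5,8)
bne body: taken
lw $t2, 0($t0) → $t2=M[204]=22
and $t6, $t6, $t2 → $t6=0&22=0
add $t0, $t0, 4 → $t0=204+4=208
add $t3, $t3, 1 → $t3=5+1=6
cmp $t3, 8  (cmp 6,8)
bne body: taken
lw $t2, 0($t0) → $t2=M[208]=22
and $t6, $t6, $t2 → $t6=0&22=0
add $t0, $t0, 4 → $t0=208+4=212
add $t3, $t3, 1 → $t3=6+1=7
cmp $t3, 8  (cmp 7,8)
bne body: taken
lw $t2, 0($t0) → $t2=M[212]=3
and $t6, $t6, $t2 → $t6=0&3=0
add $t0, $t0, 4 → $t0=212+4=216
add $t3, $t3, 1 → $t3=7+1=8
cmp $t3, 8  (cmp 8,8)
bne body: not taken
sll $t6, $t2, 4 → $t6=3<<4=48
halt.
Total executed instructions: 30.

30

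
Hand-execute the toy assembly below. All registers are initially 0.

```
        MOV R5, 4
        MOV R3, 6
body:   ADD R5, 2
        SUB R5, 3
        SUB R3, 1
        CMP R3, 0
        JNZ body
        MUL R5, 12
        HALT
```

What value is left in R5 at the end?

-24

R5=4
R3=6
R5=4+2=6
R5=6-3=3
R3=6-1=5
CMP R3, 0  (cmp 5,0)
JNZ body: taken
R5=3+2=5
R5=5-3=2
R3=5-1=4
CMP R3, 0  (cmp 4,0)
JNZ body: taken
R5=2+2=4
R5=4-3=1
R3=4-1=3
CMP R3, 0  (cmp 3,0)
JNZ body: taken
R5=1+2=3
R5=3-3=0
R3=3-1=2
CMP R3, 0  (cmp 2,0)
JNZ body: taken
R5=0+2=2
R5=2-3=-1
R3=2-1=1
CMP R3, 0  (cmp 1,0)
JNZ body: taken
R5=(-1)+2=1
R5=1-3=-2
R3=1-1=0
CMP R3, 0  (cmp 0,0)
JNZ body: not taken
R5=(-2)*12=-24
halt.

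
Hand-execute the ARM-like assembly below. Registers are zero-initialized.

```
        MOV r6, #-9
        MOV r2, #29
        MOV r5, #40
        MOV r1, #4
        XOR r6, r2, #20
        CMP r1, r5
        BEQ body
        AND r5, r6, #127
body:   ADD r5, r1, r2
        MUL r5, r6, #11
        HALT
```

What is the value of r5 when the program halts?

99

after MOV r6, #-9: r6=-9
after MOV r2, #29: r2=29
after MOV r5, #40: r5=40
after MOV r1, #4: r1=4
after XOR r6, r2, #20: r6=29^20=9
CMP r1, r5  (cmp 4,40)
BEQ body: not taken
after AND r5, r6, #127: r5=9&127=9
after ADD r5, r1, r2: r5=4+29=33
after MUL r5, r6, #11: r5=9*11=99
halt.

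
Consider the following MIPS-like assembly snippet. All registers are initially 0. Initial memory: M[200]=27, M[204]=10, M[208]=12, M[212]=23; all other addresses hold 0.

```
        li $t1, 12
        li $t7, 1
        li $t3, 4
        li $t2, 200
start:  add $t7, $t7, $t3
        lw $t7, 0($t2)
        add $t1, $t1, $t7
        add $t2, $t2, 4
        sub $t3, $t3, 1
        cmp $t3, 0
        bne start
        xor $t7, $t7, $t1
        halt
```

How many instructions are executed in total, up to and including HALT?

34

$t1=12
$t7=1
$t3=4
$t2=200
$t7=1+4=5
$t7=M[200]=27
$t1=12+27=39
$t2=200+4=204
$t3=4-1=3
cmp $t3, 0  (cmp 3,0)
bne start: taken
$t7=27+3=30
$t7=M[204]=10
$t1=39+10=49
$t2=204+4=208
$t3=3-1=2
cmp $t3, 0  (cmp 2,0)
bne start: taken
$t7=10+2=12
$t7=M[208]=12
$t1=49+12=61
$t2=208+4=212
$t3=2-1=1
cmp $t3, 0  (cmp 1,0)
bne start: taken
$t7=12+1=13
$t7=M[212]=23
$t1=61+23=84
$t2=212+4=216
$t3=1-1=0
cmp $t3, 0  (cmp 0,0)
bne start: not taken
$t7=23^84=67
halt.
Total executed instructions: 34.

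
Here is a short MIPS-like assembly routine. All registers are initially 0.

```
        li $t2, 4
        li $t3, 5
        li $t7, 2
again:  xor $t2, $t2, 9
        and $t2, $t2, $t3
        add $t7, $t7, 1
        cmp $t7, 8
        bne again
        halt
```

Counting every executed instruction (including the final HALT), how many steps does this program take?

34

li $t2, 4 → $t2=4
li $t3, 5 → $t3=5
li $t7, 2 → $t7=2
xor $t2, $t2, 9 → $t2=4^9=13
and $t2, $t2, $t3 → $t2=13&5=5
add $t7, $t7, 1 → $t7=2+1=3
cmp $t7, 8  (cmp 3,8)
bne again: taken
xor $t2, $t2, 9 → $t2=5^9=12
and $t2, $t2, $t3 → $t2=12&5=4
add $t7, $t7, 1 → $t7=3+1=4
cmp $t7, 8  (cmp 4,8)
bne again: taken
xor $t2, $t2, 9 → $t2=4^9=13
and $t2, $t2, $t3 → $t2=13&5=5
add $t7, $t7, 1 → $t7=4+1=5
cmp $t7, 8  (cmp 5,8)
bne again: taken
xor $t2, $t2, 9 → $t2=5^9=12
and $t2, $t2, $t3 → $t2=12&5=4
add $t7, $t7, 1 → $t7=5+1=6
cmp $t7, 8  (cmp 6,8)
bne again: taken
xor $t2, $t2, 9 → $t2=4^9=13
and $t2, $t2, $t3 → $t2=13&5=5
add $t7, $t7, 1 → $t7=6+1=7
cmp $t7, 8  (cmp 7,8)
bne again: taken
xor $t2, $t2, 9 → $t2=5^9=12
and $t2, $t2, $t3 → $t2=12&5=4
add $t7, $t7, 1 → $t7=7+1=8
cmp $t7, 8  (cmp 8,8)
bne again: not taken
halt.
Total executed instructions: 34.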